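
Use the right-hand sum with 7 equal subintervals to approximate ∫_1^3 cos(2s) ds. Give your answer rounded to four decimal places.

-0.3815

Δs = (3 − 1)/7 = 2/7.
Right endpoints: 9/7, 11/7, 13/7, 15/7, 17/7, 19/7, 3.
f(9/7) ≈ -0.8418, f(11/7) ≈ -1.0000, f(13/7) ≈ -0.8404, f(15/7) ≈ -0.4138, f(17/7) ≈ 0.1442, f(19/7) ≈ 0.6565, f(3) ≈ 0.9602.
Sum = Δs · [f(9/7) + f(11/7) + f(13/7) + ...].
Sum ≈ -0.3815.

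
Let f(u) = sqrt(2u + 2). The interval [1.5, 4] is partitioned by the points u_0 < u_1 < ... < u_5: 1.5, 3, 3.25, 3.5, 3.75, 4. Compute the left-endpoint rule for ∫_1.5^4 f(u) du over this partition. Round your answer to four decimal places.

Subinterval widths: 1.5, 0.25, 0.25, 0.25, 0.25.
Left endpoints: 1.5, 3, 3.25, 3.5, 3.75.
f(1.5) ≈ 2.2361, f(3) ≈ 2.8284, f(3.25) ≈ 2.9155, f(3.5) ≈ 3.0000, f(3.75) ≈ 3.0822.
Sum = Σ Δu_i · f(u_i).
Sum ≈ 6.3106.

6.3106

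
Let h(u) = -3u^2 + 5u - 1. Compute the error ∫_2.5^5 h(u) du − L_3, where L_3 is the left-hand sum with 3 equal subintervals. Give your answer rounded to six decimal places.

-17.361111

Exact integral: ∫_2.5^5 h(u) du = -65.
L_3 ≈ -47.63888889.
Error ≈ -65 − (-47.63888889) ≈ -17.361111.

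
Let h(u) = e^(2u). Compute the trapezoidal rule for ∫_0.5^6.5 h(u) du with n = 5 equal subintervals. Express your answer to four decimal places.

Δu = (6.5 − 0.5)/5 = 1.2.
h(0.5) ≈ 2.7183, h(1.7) ≈ 29.9641, h(2.9) ≈ 330.2996, h(4.1) ≈ 3640.9503, h(5.3) ≈ 40134.8374, h(6.5) ≈ 442413.3920.
T_5 = (Δu/2)·[h(u_0) + 2h(u_1) + ... + 2h(u_{4}) + h(u_5)].
Sum ≈ 318412.9279.

318412.9279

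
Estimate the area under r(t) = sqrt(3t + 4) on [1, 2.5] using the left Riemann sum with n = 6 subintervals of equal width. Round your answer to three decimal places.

Δt = (2.5 − 1)/6 = 0.25.
Left endpoints: 1, 1.25, 1.5, 1.75, 2, 2.25.
r(1) ≈ 2.646, r(1.25) ≈ 2.784, r(1.5) ≈ 2.915, r(1.75) ≈ 3.041, r(2) ≈ 3.162, r(2.25) ≈ 3.279.
Sum = Δt · [r(1) + r(1.25) + r(1.5) + ...].
Sum ≈ 4.457.

4.457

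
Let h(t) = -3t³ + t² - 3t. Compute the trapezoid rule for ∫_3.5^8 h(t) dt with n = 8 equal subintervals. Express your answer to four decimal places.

-2892.7463

Δt = (8 − 3.5)/8 = 0.5625.
h(3.5) = -126.875, h(4.0625) = -806195/4096, h(4.625) = -148111/512, h(5.1875) = -1668881/4096, h(5.75) = -554.515625, h(6.3125) = -3005255/4096, h(6.875) = -485485/512, h(7.4375) = -4920293/4096, h(8) = -1496.
T_8 = (Δt/2)·[h(t_0) + 2h(t_1) + ... + 2h(t_{7}) + h(t_8)].
Sum ≈ -2892.7463.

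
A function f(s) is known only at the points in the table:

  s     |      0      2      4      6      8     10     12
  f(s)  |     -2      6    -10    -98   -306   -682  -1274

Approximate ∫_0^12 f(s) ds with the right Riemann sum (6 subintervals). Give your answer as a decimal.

Δs = 2.
Sum = 2·[6 + (-10) + (-98) + (-306) + (-682) + (-1274)] = -4728.

-4728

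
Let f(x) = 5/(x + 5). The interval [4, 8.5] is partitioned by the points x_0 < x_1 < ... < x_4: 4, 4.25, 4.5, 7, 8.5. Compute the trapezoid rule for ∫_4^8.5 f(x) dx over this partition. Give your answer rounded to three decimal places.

Subinterval widths: 0.25, 0.25, 2.5, 1.5.
f(4) = 5/9, f(4.25) = 20/37, f(4.5) = 10/19, f(7) = 5/12, f(8.5) = 10/27.
On each subinterval the trapezoid contributes (Δx_i/2)·[f(x_{i-1}) + f(x_i)].
Sum ≈ 2.039.

2.039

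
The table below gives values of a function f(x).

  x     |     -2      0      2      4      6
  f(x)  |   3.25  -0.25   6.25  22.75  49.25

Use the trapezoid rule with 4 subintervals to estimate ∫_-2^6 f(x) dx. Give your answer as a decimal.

Δx = 2.
T_4 = (2/2)·[3.25 + 2·(-0.25) + 2·6.25 + 2·22.75 + 49.25] = 110.

110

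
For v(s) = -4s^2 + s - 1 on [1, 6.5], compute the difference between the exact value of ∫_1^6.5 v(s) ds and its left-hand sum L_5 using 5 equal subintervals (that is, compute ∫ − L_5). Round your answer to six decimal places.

-83.288333

Exact integral: ∫_1^6.5 v(s) ds ≈ -349.70833333.
L_5 = -266.42.
Error ≈ -349.70833333 − (-266.42) ≈ -83.288333.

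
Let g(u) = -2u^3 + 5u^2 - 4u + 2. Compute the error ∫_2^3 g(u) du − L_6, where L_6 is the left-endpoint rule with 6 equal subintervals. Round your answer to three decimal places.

-1.370

Exact integral: ∫_2^3 g(u) du ≈ -8.83333.
L_6 ≈ -7.46296.
Error ≈ -8.83333 − (-7.46296) ≈ -1.370.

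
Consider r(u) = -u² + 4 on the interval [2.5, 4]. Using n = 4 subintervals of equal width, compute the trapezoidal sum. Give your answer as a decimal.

-10.16015625

Δu = (4 − 2.5)/4 = 0.375.
r(2.5) = -2.25, r(2.875) = -4.265625, r(3.25) = -6.5625, r(3.625) = -9.140625, r(4) = -12.
T_4 = (Δu/2)·[r(u_0) + 2r(u_1) + 2r(u_2) + 2r(u_3) + r(u_4)].
Sum = -10.16015625.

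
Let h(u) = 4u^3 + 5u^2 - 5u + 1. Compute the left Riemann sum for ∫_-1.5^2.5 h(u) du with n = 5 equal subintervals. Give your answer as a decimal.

Δu = (2.5 − (-1.5))/5 = 0.8.
Left endpoints: -1.5, -0.7, 0.1, 0.9, 1.7.
h(-1.5) = 6.25, h(-0.7) = 5.578, h(0.1) = 0.554, h(0.9) = 3.466, h(1.7) = 26.602.
Sum = Δu · [h(-1.5) + h(-0.7) + h(0.1) + h(0.9) + h(1.7)].
Sum = 33.96.

33.96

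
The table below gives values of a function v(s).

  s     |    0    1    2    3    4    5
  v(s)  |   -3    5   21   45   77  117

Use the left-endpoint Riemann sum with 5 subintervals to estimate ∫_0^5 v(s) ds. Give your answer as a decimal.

Δs = 1.
Sum = 1·[(-3) + 5 + 21 + 45 + 77] = 145.

145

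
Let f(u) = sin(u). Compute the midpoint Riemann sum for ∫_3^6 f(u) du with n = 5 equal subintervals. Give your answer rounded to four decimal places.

Δu = (6 − 3)/5 = 0.6.
Midpoints: 3.3, 3.9, 4.5, 5.1, 5.7.
f(3.3) ≈ -0.1577, f(3.9) ≈ -0.6878, f(4.5) ≈ -0.9775, f(5.1) ≈ -0.9258, f(5.7) ≈ -0.5507.
Sum = Δu · [f(3.3) + f(3.9) + f(4.5) + f(5.1) + f(5.7)].
Sum ≈ -1.9797.

-1.9797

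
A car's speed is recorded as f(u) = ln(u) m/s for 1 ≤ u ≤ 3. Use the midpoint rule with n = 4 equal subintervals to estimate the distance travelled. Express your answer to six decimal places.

Δu = (3 − 1)/4 = 0.5.
Midpoints: 1.25, 1.75, 2.25, 2.75.
f(1.25) ≈ 0.223144, f(1.75) ≈ 0.559616, f(2.25) ≈ 0.810930, f(2.75) ≈ 1.011601.
Sum = Δu · [f(1.25) + f(1.75) + f(2.25) + f(2.75)].
Sum ≈ 1.302645.

1.302645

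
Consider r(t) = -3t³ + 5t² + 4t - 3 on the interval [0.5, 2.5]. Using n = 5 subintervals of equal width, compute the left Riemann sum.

3.83

Δt = (2.5 − 0.5)/5 = 0.4.
Left endpoints: 0.5, 0.9, 1.3, 1.7, 2.1.
r(0.5) = -0.125, r(0.9) = 2.463, r(1.3) = 4.059, r(1.7) = 3.511, r(2.1) = -0.333.
Sum = Δt · [r(0.5) + r(0.9) + r(1.3) + r(1.7) + r(2.1)].
Sum = 3.83.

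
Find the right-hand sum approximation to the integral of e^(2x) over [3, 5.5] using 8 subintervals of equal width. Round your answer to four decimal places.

Δx = (5.5 − 3)/8 = 0.3125.
Right endpoints: 3.3125, 3.625, 3.9375, 4.25, 4.5625, 4.875, 5.1875, 5.5.
f(3.3125) ≈ 753.7042, f(3.625) ≈ 1408.1048, f(3.9375) ≈ 2630.6862, f(4.25) ≈ 4914.7688, f(4.5625) ≈ 9181.9970, f(4.875) ≈ 17154.2288, f(5.1875) ≈ 32048.3186, f(5.5) ≈ 59874.1417.
Sum = Δx · [f(3.3125) + f(3.625) + f(3.9375) + ...].
Sum ≈ 39989.3595.

39989.3595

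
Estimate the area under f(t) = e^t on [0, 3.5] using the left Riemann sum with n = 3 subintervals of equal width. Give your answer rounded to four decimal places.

Δt = (3.5 − 0)/3 = 7/6.
Left endpoints: 0, 7/6, 7/3.
f(0) ≈ 1.0000, f(7/6) ≈ 3.2113, f(7/3) ≈ 10.3123.
Sum = Δt · [f(0) + f(7/6) + f(7/3)].
Sum ≈ 16.9441.

16.9441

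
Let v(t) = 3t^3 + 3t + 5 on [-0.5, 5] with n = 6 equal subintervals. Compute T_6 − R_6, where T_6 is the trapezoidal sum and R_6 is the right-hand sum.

T_6 = 548.92578125.
R_6 = 728.53515625.
T_6 − R_6 = -179.609375.

-179.609375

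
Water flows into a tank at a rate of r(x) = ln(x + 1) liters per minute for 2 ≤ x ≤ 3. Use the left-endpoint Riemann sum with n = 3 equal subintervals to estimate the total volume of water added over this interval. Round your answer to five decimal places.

1.20062

Δx = (3 − 2)/3 = 1/3.
Left endpoints: 2, 7/3, 8/3.
r(2) ≈ 1.09861, r(7/3) ≈ 1.20397, r(8/3) ≈ 1.29928.
Sum = Δx · [r(2) + r(7/3) + r(8/3)].
Sum ≈ 1.20062.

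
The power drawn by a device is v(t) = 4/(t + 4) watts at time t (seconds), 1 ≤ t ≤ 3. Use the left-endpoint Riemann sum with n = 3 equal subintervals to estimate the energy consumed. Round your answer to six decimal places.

Δt = (3 − 1)/3 = 2/3.
Left endpoints: 1, 5/3, 7/3.
v(1) = 0.8, v(5/3) = 12/17, v(7/3) = 12/19.
Sum = Δt · [v(1) + v(5/3) + v(7/3)].
Sum ≈ 1.424974.

1.424974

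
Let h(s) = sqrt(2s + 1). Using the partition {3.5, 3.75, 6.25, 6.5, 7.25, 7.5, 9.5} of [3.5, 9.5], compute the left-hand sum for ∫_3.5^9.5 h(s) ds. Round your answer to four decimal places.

20.7048

Subinterval widths: 0.25, 2.5, 0.25, 0.75, 0.25, 2.
Left endpoints: 3.5, 3.75, 6.25, 6.5, 7.25, 7.5.
h(3.5) ≈ 2.8284, h(3.75) ≈ 2.9155, h(6.25) ≈ 3.6742, h(6.5) ≈ 3.7417, h(7.25) ≈ 3.9370, h(7.5) ≈ 4.0000.
Sum = Σ Δs_i · h(s_i).
Sum ≈ 20.7048.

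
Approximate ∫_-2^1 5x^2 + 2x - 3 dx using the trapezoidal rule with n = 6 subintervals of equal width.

Δx = (1 − (-2))/6 = 0.5.
f(-2) = 13, f(-1.5) = 5.25, f(-1) = 0, f(-0.5) = -2.75, f(0) = -3, f(0.5) = -0.75, f(1) = 4.
T_6 = (Δx/2)·[f(x_0) + 2f(x_1) + ... + 2f(x_{5}) + f(x_6)].
Sum = 3.625.

3.625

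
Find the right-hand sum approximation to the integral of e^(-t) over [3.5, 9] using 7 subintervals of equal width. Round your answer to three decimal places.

Δt = (9 − 3.5)/7 = 11/14.
Right endpoints: 30/7, 71/14, 41/7, 93/14, 52/7, 115/14, 9.
f(30/7) ≈ 0.014, f(71/14) ≈ 0.006, f(41/7) ≈ 0.003, f(93/14) ≈ 0.001, f(52/7) ≈ 0.001, f(115/14) ≈ 0.000, f(9) ≈ 0.000.
Sum = Δt · [f(30/7) + f(71/14) + f(41/7) + ...].
Sum ≈ 0.020.

0.020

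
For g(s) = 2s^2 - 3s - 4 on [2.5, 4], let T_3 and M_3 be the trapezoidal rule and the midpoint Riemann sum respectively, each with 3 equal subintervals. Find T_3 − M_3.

T_3 = 11.75.
M_3 = 11.5625.
T_3 − M_3 = 0.1875.

0.1875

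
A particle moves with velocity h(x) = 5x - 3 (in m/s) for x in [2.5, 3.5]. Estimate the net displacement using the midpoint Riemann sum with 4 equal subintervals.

Δx = (3.5 − 2.5)/4 = 0.25.
Midpoints: 2.625, 2.875, 3.125, 3.375.
h(2.625) = 10.125, h(2.875) = 11.375, h(3.125) = 12.625, h(3.375) = 13.875.
Sum = Δx · [h(2.625) + h(2.875) + h(3.125) + h(3.375)].
Sum = 12.

12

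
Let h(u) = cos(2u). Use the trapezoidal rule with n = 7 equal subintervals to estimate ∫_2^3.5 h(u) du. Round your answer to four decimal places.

Δu = (3.5 − 2)/7 = 3/14.
h(2) ≈ -0.6536, h(31/14) ≈ -0.2800, h(17/7) ≈ 0.1442, h(37/14) ≈ 0.5424, h(20/7) ≈ 0.8425, h(43/14) ≈ 0.9902, h(23/7) ≈ 0.9587, h(3.5) ≈ 0.7539.
T_7 = (Δu/2)·[h(u_0) + 2h(u_1) + ... + 2h(u_{6}) + h(u_7)].
Sum ≈ 0.6960.

0.6960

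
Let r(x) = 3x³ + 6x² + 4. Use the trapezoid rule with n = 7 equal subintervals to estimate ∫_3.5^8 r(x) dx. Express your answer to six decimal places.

3933.602679

Δx = (8 − 3.5)/7 = 9/14.
r(3.5) = 206.125, r(29/7) = 109861/343, r(67/14) = 1290341/2744, r(38/7) = 226636/343, r(85/14) = 2460251/2744, r(47/7) = 405619/343, r(103/14) = 4180313/2744, r(8) = 1924.
T_7 = (Δx/2)·[r(x_0) + 2r(x_1) + ... + 2r(x_{6}) + r(x_7)].
Sum ≈ 3933.602679.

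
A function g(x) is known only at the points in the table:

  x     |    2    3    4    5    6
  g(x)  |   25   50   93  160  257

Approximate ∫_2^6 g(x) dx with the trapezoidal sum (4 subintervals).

Δx = 1.
T_4 = (1/2)·[25 + 2·50 + 2·93 + 2·160 + 257] = 444.

444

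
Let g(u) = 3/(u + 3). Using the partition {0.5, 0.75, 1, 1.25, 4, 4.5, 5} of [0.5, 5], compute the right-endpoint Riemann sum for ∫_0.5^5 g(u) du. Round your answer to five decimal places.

2.13004

Subinterval widths: 0.25, 0.25, 0.25, 2.75, 0.5, 0.5.
Right endpoints: 0.75, 1, 1.25, 4, 4.5, 5.
g(0.75) = 0.8, g(1) = 0.75, g(1.25) = 12/17, g(4) = 3/7, g(4.5) = 0.4, g(5) = 0.375.
Sum = Σ Δu_i · g(u_i).
Sum ≈ 2.13004.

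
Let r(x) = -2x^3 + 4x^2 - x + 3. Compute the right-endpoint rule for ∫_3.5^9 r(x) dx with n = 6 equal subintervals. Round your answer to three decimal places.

-2839.741

Δx = (9 − 3.5)/6 = 11/12.
Right endpoints: 53/12, 16/3, 6.25, 43/6, 97/12, 9.
r(53/12) = -82685/864, r(16/3) = -5183/27, r(6.25) = -335.28125, r(43/6) = -57769/108, r(97/12) = -691249/864, r(9) = -1140.
Sum = Δx · [r(53/12) + r(16/3) + r(6.25) + ...].
Sum ≈ -2839.741.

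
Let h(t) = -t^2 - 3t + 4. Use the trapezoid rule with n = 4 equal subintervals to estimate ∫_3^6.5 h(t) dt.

-118.86328125

Δt = (6.5 − 3)/4 = 0.875.
h(3) = -14, h(3.875) = -22.640625, h(4.75) = -32.8125, h(5.625) = -44.515625, h(6.5) = -57.75.
T_4 = (Δt/2)·[h(t_0) + 2h(t_1) + 2h(t_2) + 2h(t_3) + h(t_4)].
Sum = -118.86328125.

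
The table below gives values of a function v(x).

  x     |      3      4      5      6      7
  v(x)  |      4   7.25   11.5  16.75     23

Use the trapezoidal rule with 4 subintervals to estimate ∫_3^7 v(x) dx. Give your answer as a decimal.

49

Δx = 1.
T_4 = (1/2)·[4 + 2·7.25 + 2·11.5 + 2·16.75 + 23] = 49.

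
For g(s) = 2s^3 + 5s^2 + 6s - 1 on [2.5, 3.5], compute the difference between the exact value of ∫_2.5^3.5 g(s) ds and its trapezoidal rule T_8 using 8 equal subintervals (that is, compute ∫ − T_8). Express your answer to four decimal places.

-0.0599

Exact integral: ∫_2.5^3.5 g(s) ds ≈ 117.916667.
T_8 = 117.9765625.
Error ≈ 117.916667 − 117.9765625 ≈ -0.0599.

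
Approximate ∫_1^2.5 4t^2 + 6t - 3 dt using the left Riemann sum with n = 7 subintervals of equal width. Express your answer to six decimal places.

Δt = (2.5 − 1)/7 = 3/14.
Left endpoints: 1, 17/14, 10/7, 23/14, 13/7, 29/14, 16/7.
f(1) = 7, f(17/14) = 499/49, f(10/7) = 673/49, f(23/14) = 865/49, f(13/7) = 1075/49, f(29/14) = 1303/49, f(16/7) = 1549/49.
Sum = Δt · [f(1) + f(17/14) + f(10/7) + ...].
Sum ≈ 27.581633.

27.581633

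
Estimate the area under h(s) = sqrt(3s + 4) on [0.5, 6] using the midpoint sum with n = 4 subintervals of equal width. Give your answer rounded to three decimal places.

20.089

Δs = (6 − 0.5)/4 = 1.375.
Midpoints: 1.1875, 2.5625, 3.9375, 5.3125.
h(1.1875) ≈ 2.750, h(2.5625) ≈ 3.419, h(3.9375) ≈ 3.976, h(5.3125) ≈ 4.465.
Sum = Δs · [h(1.1875) + h(2.5625) + h(3.9375) + h(5.3125)].
Sum ≈ 20.089.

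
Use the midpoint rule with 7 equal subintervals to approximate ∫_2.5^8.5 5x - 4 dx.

141

Δx = (8.5 − 2.5)/7 = 6/7.
Midpoints: 41/14, 53/14, 65/14, 5.5, 89/14, 101/14, 113/14.
f(41/14) = 149/14, f(53/14) = 209/14, f(65/14) = 269/14, f(5.5) = 23.5, f(89/14) = 389/14, f(101/14) = 449/14, f(113/14) = 509/14.
Sum = Δx · [f(41/14) + f(53/14) + f(65/14) + ...].
Sum = 141.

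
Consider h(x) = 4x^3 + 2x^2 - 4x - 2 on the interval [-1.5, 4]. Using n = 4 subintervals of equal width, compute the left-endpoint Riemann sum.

97.75390625

Δx = (4 − (-1.5))/4 = 1.375.
Left endpoints: -1.5, -0.125, 1.25, 2.625.
h(-1.5) = -5, h(-0.125) = -1.4765625, h(1.25) = 3.9375, h(2.625) = 73.6328125.
Sum = Δx · [h(-1.5) + h(-0.125) + h(1.25) + h(2.625)].
Sum = 97.75390625.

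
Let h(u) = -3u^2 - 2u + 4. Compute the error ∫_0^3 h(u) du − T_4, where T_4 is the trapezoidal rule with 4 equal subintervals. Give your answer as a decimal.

0.84375

Exact integral: ∫_0^3 h(u) du = -24.
T_4 = -24.84375.
Error = -24 − (-24.84375) = 0.84375.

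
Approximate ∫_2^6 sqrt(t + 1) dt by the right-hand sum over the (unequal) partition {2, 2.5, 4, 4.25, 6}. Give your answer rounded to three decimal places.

9.492

Subinterval widths: 0.5, 1.5, 0.25, 1.75.
Right endpoints: 2.5, 4, 4.25, 6.
f(2.5) ≈ 1.871, f(4) ≈ 2.236, f(4.25) ≈ 2.291, f(6) ≈ 2.646.
Sum = Σ Δt_i · f(t_i).
Sum ≈ 9.492.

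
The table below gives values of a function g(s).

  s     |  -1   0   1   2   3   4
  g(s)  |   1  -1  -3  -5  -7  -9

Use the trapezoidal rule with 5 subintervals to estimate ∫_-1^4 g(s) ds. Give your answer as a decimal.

-20

Δs = 1.
T_5 = (1/2)·[1 + 2·(-1) + 2·(-3) + 2·(-5) + 2·(-7) + (-9)] = -20.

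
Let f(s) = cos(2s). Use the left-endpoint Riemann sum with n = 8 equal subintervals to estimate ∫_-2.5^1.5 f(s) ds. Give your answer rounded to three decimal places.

-0.056

Δs = (1.5 − (-2.5))/8 = 0.5.
Left endpoints: -2.5, -2, -1.5, -1, -0.5, 0, 0.5, 1.
f(-2.5) ≈ 0.284, f(-2) ≈ -0.654, f(-1.5) ≈ -0.990, f(-1) ≈ -0.416, f(-0.5) ≈ 0.540, f(0) ≈ 1.000, f(0.5) ≈ 0.540, f(1) ≈ -0.416.
Sum = Δs · [f(-2.5) + f(-2) + f(-1.5) + ...].
Sum ≈ -0.056.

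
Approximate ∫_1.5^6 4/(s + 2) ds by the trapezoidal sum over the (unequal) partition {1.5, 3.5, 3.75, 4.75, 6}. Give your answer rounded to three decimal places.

Subinterval widths: 2, 0.25, 1, 1.25.
f(1.5) = 8/7, f(3.5) = 8/11, f(3.75) = 16/23, f(4.75) = 16/27, f(6) = 0.5.
On each subinterval the trapezoid contributes (Δs_i/2)·[f(s_{i-1}) + f(s_i)].
Sum ≈ 3.375.

3.375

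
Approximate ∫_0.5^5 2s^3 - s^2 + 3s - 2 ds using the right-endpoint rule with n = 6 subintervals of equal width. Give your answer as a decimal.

394.9453125

Δs = (5 − 0.5)/6 = 0.75.
Right endpoints: 1.25, 2, 2.75, 3.5, 4.25, 5.
f(1.25) = 4.09375, f(2) = 16, f(2.75) = 40.28125, f(3.5) = 82, f(4.25) = 146.21875, f(5) = 238.
Sum = Δs · [f(1.25) + f(2) + f(2.75) + ...].
Sum = 394.9453125.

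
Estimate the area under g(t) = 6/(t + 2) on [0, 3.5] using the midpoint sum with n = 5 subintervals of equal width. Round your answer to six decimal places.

6.043637

Δt = (3.5 − 0)/5 = 0.7.
Midpoints: 0.35, 1.05, 1.75, 2.45, 3.15.
g(0.35) = 120/47, g(1.05) = 120/61, g(1.75) = 1.6, g(2.45) = 120/89, g(3.15) = 120/103.
Sum = Δt · [g(0.35) + g(1.05) + g(1.75) + g(2.45) + g(3.15)].
Sum ≈ 6.043637.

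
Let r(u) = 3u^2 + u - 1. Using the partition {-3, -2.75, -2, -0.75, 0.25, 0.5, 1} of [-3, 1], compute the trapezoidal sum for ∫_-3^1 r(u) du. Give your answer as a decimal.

Subinterval widths: 0.25, 0.75, 1.25, 1, 0.25, 0.5.
r(-3) = 23, r(-2.75) = 18.9375, r(-2) = 9, r(-0.75) = -0.0625, r(0.25) = -0.5625, r(0.5) = 0.25, r(1) = 3.
On each subinterval the trapezoid contributes (Δu_i/2)·[r(u_{i-1}) + r(u_i)].
Sum = 21.765625.

21.765625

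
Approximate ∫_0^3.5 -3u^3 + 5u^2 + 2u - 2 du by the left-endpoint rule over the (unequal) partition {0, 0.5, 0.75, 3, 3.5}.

Subinterval widths: 0.5, 0.25, 2.25, 0.5.
Left endpoints: 0, 0.5, 0.75, 3.
f(0) = -2, f(0.5) = -0.125, f(0.75) = 1.046875, f(3) = -32.
Sum = Σ Δu_i · f(u_i).
Sum = -14.67578125.

-14.67578125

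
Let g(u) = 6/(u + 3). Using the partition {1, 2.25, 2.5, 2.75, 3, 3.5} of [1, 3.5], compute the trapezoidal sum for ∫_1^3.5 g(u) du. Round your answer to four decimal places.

Subinterval widths: 1.25, 0.25, 0.25, 0.25, 0.5.
g(1) = 1.5, g(2.25) = 8/7, g(2.5) = 12/11, g(2.75) = 24/23, g(3) = 1, g(3.5) = 12/13.
On each subinterval the trapezoid contributes (Δu_i/2)·[g(u_{i-1}) + g(u_i)].
Sum ≈ 2.9340.

2.9340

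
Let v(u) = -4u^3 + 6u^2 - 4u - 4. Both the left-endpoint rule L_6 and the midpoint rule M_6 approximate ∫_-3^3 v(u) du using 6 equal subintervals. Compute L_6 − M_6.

L_6 = 210.
M_6 = 81.
L_6 − M_6 = 129.

129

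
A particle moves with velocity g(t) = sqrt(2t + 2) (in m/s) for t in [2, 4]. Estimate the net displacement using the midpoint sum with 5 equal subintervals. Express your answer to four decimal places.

Δt = (4 − 2)/5 = 0.4.
Midpoints: 2.2, 2.6, 3, 3.4, 3.8.
g(2.2) ≈ 2.5298, g(2.6) ≈ 2.6833, g(3) ≈ 2.8284, g(3.4) ≈ 2.9665, g(3.8) ≈ 3.0984.
Sum = Δt · [g(2.2) + g(2.6) + g(3) + g(3.4) + g(3.8)].
Sum ≈ 5.6426.

5.6426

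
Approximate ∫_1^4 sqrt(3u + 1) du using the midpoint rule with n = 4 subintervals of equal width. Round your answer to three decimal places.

Δu = (4 − 1)/4 = 0.75.
Midpoints: 1.375, 2.125, 2.875, 3.625.
f(1.375) ≈ 2.264, f(2.125) ≈ 2.716, f(2.875) ≈ 3.102, f(3.625) ≈ 3.446.
Sum = Δu · [f(1.375) + f(2.125) + f(2.875) + f(3.625)].
Sum ≈ 8.646.

8.646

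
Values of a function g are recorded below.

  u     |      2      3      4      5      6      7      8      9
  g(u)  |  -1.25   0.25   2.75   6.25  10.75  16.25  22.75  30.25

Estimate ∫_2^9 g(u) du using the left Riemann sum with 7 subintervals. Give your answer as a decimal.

57.75

Δu = 1.
Sum = 1·[(-1.25) + 0.25 + 2.75 + 6.25 + 10.75 + 16.25 + 22.75] = 57.75.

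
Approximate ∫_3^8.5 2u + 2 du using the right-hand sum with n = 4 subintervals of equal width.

81.8125

Δu = (8.5 − 3)/4 = 1.375.
Right endpoints: 4.375, 5.75, 7.125, 8.5.
f(4.375) = 10.75, f(5.75) = 13.5, f(7.125) = 16.25, f(8.5) = 19.
Sum = Δu · [f(4.375) + f(5.75) + f(7.125) + f(8.5)].
Sum = 81.8125.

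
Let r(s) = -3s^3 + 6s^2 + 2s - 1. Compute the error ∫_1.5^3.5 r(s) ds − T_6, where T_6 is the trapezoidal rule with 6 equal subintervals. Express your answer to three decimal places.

0.611

Exact integral: ∫_1.5^3.5 r(s) ds = -21.75.
T_6 ≈ -22.36111.
Error ≈ -21.75 − (-22.36111) ≈ 0.611.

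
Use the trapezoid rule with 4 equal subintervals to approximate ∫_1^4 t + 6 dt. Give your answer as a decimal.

Δt = (4 − 1)/4 = 0.75.
f(1) = 7, f(1.75) = 7.75, f(2.5) = 8.5, f(3.25) = 9.25, f(4) = 10.
T_4 = (Δt/2)·[f(t_0) + 2f(t_1) + 2f(t_2) + 2f(t_3) + f(t_4)].
Sum = 25.5.

25.5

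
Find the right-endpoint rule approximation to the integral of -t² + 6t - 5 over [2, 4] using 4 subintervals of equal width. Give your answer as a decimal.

Δt = (4 − 2)/4 = 0.5.
Right endpoints: 2.5, 3, 3.5, 4.
f(2.5) = 3.75, f(3) = 4, f(3.5) = 3.75, f(4) = 3.
Sum = Δt · [f(2.5) + f(3) + f(3.5) + f(4)].
Sum = 7.25.

7.25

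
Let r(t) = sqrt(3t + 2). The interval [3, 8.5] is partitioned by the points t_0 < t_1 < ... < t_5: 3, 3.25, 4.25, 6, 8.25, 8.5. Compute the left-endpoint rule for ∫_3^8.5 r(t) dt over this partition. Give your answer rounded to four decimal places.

22.3333

Subinterval widths: 0.25, 1, 1.75, 2.25, 0.25.
Left endpoints: 3, 3.25, 4.25, 6, 8.25.
r(3) ≈ 3.3166, r(3.25) ≈ 3.4278, r(4.25) ≈ 3.8406, r(6) ≈ 4.4721, r(8.25) ≈ 5.1720.
Sum = Σ Δt_i · r(t_i).
Sum ≈ 22.3333.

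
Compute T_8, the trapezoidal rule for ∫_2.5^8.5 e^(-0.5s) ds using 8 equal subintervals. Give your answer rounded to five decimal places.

0.55085

Δs = (8.5 − 2.5)/8 = 0.75.
f(2.5) ≈ 0.28650, f(3.25) ≈ 0.19691, f(4) ≈ 0.13534, f(4.75) ≈ 0.09301, f(5.5) ≈ 0.06393, f(6.25) ≈ 0.04394, f(7) ≈ 0.03020, f(7.75) ≈ 0.02075, f(8.5) ≈ 0.01426.
T_8 = (Δs/2)·[f(s_0) + 2f(s_1) + ... + 2f(s_{7}) + f(s_8)].
Sum ≈ 0.55085.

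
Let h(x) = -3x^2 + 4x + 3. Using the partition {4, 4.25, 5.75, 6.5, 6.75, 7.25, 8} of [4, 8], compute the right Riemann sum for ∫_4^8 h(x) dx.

-398.90625

Subinterval widths: 0.25, 1.5, 0.75, 0.25, 0.5, 0.75.
Right endpoints: 4.25, 5.75, 6.5, 6.75, 7.25, 8.
h(4.25) = -34.1875, h(5.75) = -73.1875, h(6.5) = -97.75, h(6.75) = -106.6875, h(7.25) = -125.6875, h(8) = -157.
Sum = Σ Δx_i · h(x_i).
Sum = -398.90625.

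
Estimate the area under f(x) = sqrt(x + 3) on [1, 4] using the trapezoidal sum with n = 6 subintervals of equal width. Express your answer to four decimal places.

Δx = (4 − 1)/6 = 0.5.
f(1) ≈ 2.0000, f(1.5) ≈ 2.1213, f(2) ≈ 2.2361, f(2.5) ≈ 2.3452, f(3) ≈ 2.4495, f(3.5) ≈ 2.5495, f(4) ≈ 2.6458.
T_6 = (Δx/2)·[f(x_0) + 2f(x_1) + ... + 2f(x_{5}) + f(x_6)].
Sum ≈ 7.0122.

7.0122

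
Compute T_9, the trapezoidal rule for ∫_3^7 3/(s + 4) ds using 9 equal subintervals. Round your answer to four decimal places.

1.3566

Δs = (7 − 3)/9 = 4/9.
f(3) = 3/7, f(31/9) = 27/67, f(35/9) = 27/71, f(13/3) = 0.36, f(43/9) = 27/79, f(47/9) = 27/83, f(17/3) = 9/29, f(55/9) = 27/91, f(59/9) = 27/95, f(7) = 3/11.
T_9 = (Δs/2)·[f(s_0) + 2f(s_1) + ... + 2f(s_{8}) + f(s_9)].
Sum ≈ 1.3566.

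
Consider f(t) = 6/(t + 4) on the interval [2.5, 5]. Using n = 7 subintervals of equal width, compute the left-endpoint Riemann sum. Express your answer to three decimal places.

Δt = (5 − 2.5)/7 = 5/14.
Left endpoints: 2.5, 20/7, 45/14, 25/7, 55/14, 30/7, 65/14.
f(2.5) = 12/13, f(20/7) = 0.875, f(45/14) = 84/101, f(25/7) = 42/53, f(55/14) = 28/37, f(30/7) = 21/29, f(65/14) = 84/121.
Sum = Δt · [f(2.5) + f(20/7) + f(45/14) + ...].
Sum ≈ 1.999.

1.999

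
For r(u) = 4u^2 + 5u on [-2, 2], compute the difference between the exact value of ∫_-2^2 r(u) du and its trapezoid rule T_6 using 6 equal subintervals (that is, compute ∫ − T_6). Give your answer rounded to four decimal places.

Exact integral: ∫_-2^2 r(u) du ≈ 21.333333.
T_6 ≈ 22.518519.
Error ≈ 21.333333 − 22.518519 ≈ -1.1852.

-1.1852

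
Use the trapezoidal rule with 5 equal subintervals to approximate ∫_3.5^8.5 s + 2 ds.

Δs = (8.5 − 3.5)/5 = 1.
f(3.5) = 5.5, f(4.5) = 6.5, f(5.5) = 7.5, f(6.5) = 8.5, f(7.5) = 9.5, f(8.5) = 10.5.
T_5 = (Δs/2)·[f(s_0) + 2f(s_1) + ... + 2f(s_{4}) + f(s_5)].
Sum = 40.

40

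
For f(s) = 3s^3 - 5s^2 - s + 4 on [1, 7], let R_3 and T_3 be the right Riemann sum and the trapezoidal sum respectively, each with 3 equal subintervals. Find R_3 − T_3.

R_3 = 2134.
T_3 = 1354.
R_3 − T_3 = 780.

780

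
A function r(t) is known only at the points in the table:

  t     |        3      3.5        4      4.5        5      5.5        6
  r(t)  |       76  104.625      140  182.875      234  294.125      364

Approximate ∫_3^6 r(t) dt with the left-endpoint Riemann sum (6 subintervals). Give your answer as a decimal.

515.8125

Δt = 0.5.
Sum = 0.5·[76 + 104.625 + 140 + 182.875 + 234 + 294.125] = 515.8125.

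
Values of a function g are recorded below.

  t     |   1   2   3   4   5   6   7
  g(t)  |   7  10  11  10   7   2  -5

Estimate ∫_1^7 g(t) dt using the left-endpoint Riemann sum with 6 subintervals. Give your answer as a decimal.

47

Δt = 1.
Sum = 1·[7 + 10 + 11 + 10 + 7 + 2] = 47.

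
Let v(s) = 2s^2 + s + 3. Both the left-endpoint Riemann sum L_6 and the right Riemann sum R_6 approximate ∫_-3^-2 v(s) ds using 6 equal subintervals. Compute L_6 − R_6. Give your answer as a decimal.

L_6 ≈ 13.92593.
R_6 ≈ 12.42593.
L_6 − R_6 = 1.5.

1.5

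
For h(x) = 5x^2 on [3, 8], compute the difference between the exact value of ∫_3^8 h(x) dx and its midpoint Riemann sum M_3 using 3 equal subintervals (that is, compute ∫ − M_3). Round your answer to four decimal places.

5.7870

Exact integral: ∫_3^8 h(x) dx ≈ 808.333333.
M_3 ≈ 802.546296.
Error ≈ 808.333333 − 802.546296 ≈ 5.7870.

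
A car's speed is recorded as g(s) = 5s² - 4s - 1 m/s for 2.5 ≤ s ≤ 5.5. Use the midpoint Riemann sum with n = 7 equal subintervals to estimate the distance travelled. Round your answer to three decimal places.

200.020

Δs = (5.5 − 2.5)/7 = 3/7.
Midpoints: 19/7, 22/7, 25/7, 4, 31/7, 34/7, 37/7.
g(19/7) = 1224/49, g(22/7) = 1755/49, g(25/7) = 2376/49, g(4) = 63, g(31/7) = 3888/49, g(34/7) = 4779/49, g(37/7) = 5760/49.
Sum = Δs · [g(19/7) + g(22/7) + g(25/7) + ...].
Sum ≈ 200.020.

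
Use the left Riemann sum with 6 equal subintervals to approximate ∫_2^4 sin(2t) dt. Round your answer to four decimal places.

Δt = (4 − 2)/6 = 1/3.
Left endpoints: 2, 7/3, 8/3, 3, 10/3, 11/3.
f(2) ≈ -0.7568, f(7/3) ≈ -0.9990, f(8/3) ≈ -0.8133, f(3) ≈ -0.2794, f(10/3) ≈ 0.3742, f(11/3) ≈ 0.8675.
Sum = Δt · [f(2) + f(7/3) + f(8/3) + ...].
Sum ≈ -0.5356.

-0.5356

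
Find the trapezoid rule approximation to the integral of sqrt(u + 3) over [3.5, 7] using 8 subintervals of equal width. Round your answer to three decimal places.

Δu = (7 − 3.5)/8 = 0.4375.
f(3.5) ≈ 2.550, f(3.9375) ≈ 2.634, f(4.375) ≈ 2.716, f(4.8125) ≈ 2.795, f(5.25) ≈ 2.872, f(5.6875) ≈ 2.947, f(6.125) ≈ 3.021, f(6.5625) ≈ 3.092, f(7) ≈ 3.162.
T_8 = (Δu/2)·[f(u_0) + 2f(u_1) + ... + 2f(u_{7}) + f(u_8)].
Sum ≈ 10.033.

10.033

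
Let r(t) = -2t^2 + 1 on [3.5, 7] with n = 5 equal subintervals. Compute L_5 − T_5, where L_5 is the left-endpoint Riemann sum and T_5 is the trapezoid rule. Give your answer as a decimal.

L_5 = -171.43.
T_5 = -197.155.
L_5 − T_5 = 25.725.

25.725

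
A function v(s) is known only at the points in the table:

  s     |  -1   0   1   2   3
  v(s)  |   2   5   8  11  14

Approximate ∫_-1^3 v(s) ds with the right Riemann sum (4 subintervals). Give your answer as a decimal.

Δs = 1.
Sum = 1·[5 + 8 + 11 + 14] = 38.

38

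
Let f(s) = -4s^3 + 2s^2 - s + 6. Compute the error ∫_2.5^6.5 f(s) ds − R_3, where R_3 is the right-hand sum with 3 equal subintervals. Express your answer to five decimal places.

Exact integral: ∫_2.5^6.5 f(s) ds ≈ -1567.3333333.
R_3 ≈ -2274.2962963.
Error ≈ -1567.3333333 − (-2274.2962963) ≈ 706.96296.

706.96296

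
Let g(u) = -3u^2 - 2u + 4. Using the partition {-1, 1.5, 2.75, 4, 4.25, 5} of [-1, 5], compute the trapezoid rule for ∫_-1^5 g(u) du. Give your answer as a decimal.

-135.984375

Subinterval widths: 2.5, 1.25, 1.25, 0.25, 0.75.
g(-1) = 3, g(1.5) = -5.75, g(2.75) = -24.1875, g(4) = -52, g(4.25) = -58.6875, g(5) = -81.
On each subinterval the trapezoid contributes (Δu_i/2)·[g(u_{i-1}) + g(u_i)].
Sum = -135.984375.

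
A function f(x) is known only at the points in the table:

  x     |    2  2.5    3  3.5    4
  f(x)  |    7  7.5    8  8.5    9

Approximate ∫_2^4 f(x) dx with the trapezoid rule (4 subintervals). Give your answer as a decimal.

Δx = 0.5.
T_4 = (0.5/2)·[7 + 2·7.5 + 2·8 + 2·8.5 + 9] = 16.

16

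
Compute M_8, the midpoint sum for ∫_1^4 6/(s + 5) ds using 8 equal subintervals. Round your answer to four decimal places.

2.4322

Δs = (4 − 1)/8 = 0.375.
Midpoints: 1.1875, 1.5625, 1.9375, 2.3125, 2.6875, 3.0625, 3.4375, 3.8125.
f(1.1875) = 32/33, f(1.5625) = 32/35, f(1.9375) = 32/37, f(2.3125) = 32/39, f(2.6875) = 32/41, f(3.0625) = 32/43, f(3.4375) = 32/45, f(3.8125) = 32/47.
Sum = Δs · [f(1.1875) + f(1.5625) + f(1.9375) + ...].
Sum ≈ 2.4322.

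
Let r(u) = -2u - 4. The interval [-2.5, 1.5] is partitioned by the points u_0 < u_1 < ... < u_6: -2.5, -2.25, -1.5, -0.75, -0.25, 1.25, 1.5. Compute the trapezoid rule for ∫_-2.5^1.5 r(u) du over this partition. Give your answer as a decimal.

Subinterval widths: 0.25, 0.75, 0.75, 0.5, 1.5, 0.25.
r(-2.5) = 1, r(-2.25) = 0.5, r(-1.5) = -1, r(-0.75) = -2.5, r(-0.25) = -3.5, r(1.25) = -6.5, r(1.5) = -7.
On each subinterval the trapezoid contributes (Δu_i/2)·[r(u_{i-1}) + r(u_i)].
Sum = -12.

-12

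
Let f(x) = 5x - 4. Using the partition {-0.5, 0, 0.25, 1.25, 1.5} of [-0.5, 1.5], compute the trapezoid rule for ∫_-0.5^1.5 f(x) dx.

Subinterval widths: 0.5, 0.25, 1, 0.25.
f(-0.5) = -6.5, f(0) = -4, f(0.25) = -2.75, f(1.25) = 2.25, f(1.5) = 3.5.
On each subinterval the trapezoid contributes (Δx_i/2)·[f(x_{i-1}) + f(x_i)].
Sum = -3.

-3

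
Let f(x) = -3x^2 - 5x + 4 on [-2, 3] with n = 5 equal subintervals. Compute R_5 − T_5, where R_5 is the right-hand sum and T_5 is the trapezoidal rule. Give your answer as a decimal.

-20

R_5 = -50.
T_5 = -30.
R_5 − T_5 = -20.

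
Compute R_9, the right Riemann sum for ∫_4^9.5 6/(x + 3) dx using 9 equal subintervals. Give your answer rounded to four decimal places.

Δx = (9.5 − 4)/9 = 11/18.
Right endpoints: 83/18, 47/9, 35/6, 58/9, 127/18, 23/3, 149/18, 80/9, 9.5.
f(83/18) = 108/137, f(47/9) = 27/37, f(35/6) = 36/53, f(58/9) = 54/85, f(127/18) = 108/181, f(23/3) = 0.5625, f(149/18) = 108/203, f(80/9) = 54/107, f(9.5) = 0.48.
Sum = Δx · [f(83/18) + f(47/9) + f(35/6) + ...].
Sum ≈ 3.3663.

3.3663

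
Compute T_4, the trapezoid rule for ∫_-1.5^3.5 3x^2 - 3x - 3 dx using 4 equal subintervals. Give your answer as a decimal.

Δx = (3.5 − (-1.5))/4 = 1.25.
f(-1.5) = 8.25, f(-0.25) = -2.0625, f(1) = -3, f(2.25) = 5.4375, f(3.5) = 23.25.
T_4 = (Δx/2)·[f(x_0) + 2f(x_1) + 2f(x_2) + 2f(x_3) + f(x_4)].
Sum = 20.15625.

20.15625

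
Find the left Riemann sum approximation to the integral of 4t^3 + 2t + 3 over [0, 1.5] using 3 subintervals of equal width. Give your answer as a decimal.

8.25

Δt = (1.5 − 0)/3 = 0.5.
Left endpoints: 0, 0.5, 1.
f(0) = 3, f(0.5) = 4.5, f(1) = 9.
Sum = Δt · [f(0) + f(0.5) + f(1)].
Sum = 8.25.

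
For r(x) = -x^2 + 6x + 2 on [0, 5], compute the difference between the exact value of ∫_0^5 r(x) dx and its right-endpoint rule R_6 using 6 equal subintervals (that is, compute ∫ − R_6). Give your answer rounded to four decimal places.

-1.5046

Exact integral: ∫_0^5 r(x) dx ≈ 43.333333.
R_6 ≈ 44.837963.
Error ≈ 43.333333 − 44.837963 ≈ -1.5046.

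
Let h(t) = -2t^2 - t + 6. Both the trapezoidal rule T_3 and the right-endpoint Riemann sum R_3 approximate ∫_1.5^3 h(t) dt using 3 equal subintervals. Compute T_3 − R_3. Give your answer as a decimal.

3.75

T_3 = -10.25.
R_3 = -14.
T_3 − R_3 = 3.75.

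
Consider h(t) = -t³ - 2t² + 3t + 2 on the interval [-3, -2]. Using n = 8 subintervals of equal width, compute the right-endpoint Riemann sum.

Δt = (-2 − (-3))/8 = 0.125.
Right endpoints: -2.875, -2.75, -2.625, -2.5, -2.375, -2.25, -2.125, -2.
h(-2.875) = 311/512, h(-2.75) = -0.578125, h(-2.625) = -803/512, h(-2.5) = -2.375, h(-2.375) = -1541/512, h(-2.25) = -3.484375, h(-2.125) = -1951/512, h(-2) = -4.
Sum = Δt · [h(-2.875) + h(-2.75) + h(-2.625) + ...].
Sum = -2.27734375.

-2.27734375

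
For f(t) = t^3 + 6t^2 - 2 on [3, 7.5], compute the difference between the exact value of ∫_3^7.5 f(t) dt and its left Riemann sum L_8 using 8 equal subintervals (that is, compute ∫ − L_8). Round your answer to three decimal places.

Exact integral: ∫_3^7.5 f(t) dt = 1551.515625.
L_8 ≈ 1365.88403.
Error ≈ 1551.515625 − 1365.88403 ≈ 185.632.

185.632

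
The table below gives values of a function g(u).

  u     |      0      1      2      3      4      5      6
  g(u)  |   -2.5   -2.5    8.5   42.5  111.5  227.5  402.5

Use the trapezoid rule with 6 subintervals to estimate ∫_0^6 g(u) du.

587.5

Δu = 1.
T_6 = (1/2)·[(-2.5) + 2·(-2.5) + 2·8.5 + 2·42.5 + 2·111.5 + 2·227.5 + 402.5] = 587.5.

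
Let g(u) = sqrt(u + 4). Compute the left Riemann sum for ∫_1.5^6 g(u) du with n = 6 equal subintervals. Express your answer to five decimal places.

12.17377

Δu = (6 − 1.5)/6 = 0.75.
Left endpoints: 1.5, 2.25, 3, 3.75, 4.5, 5.25.
g(1.5) ≈ 2.34521, g(2.25) ≈ 2.50000, g(3) ≈ 2.64575, g(3.75) ≈ 2.78388, g(4.5) ≈ 2.91548, g(5.25) ≈ 3.04138.
Sum = Δu · [g(1.5) + g(2.25) + g(3) + ...].
Sum ≈ 12.17377.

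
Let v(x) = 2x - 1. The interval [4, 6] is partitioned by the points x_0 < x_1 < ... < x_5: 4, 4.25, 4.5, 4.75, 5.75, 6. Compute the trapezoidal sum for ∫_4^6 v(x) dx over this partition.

Subinterval widths: 0.25, 0.25, 0.25, 1, 0.25.
v(4) = 7, v(4.25) = 7.5, v(4.5) = 8, v(4.75) = 8.5, v(5.75) = 10.5, v(6) = 11.
On each subinterval the trapezoid contributes (Δx_i/2)·[v(x_{i-1}) + v(x_i)].
Sum = 18.

18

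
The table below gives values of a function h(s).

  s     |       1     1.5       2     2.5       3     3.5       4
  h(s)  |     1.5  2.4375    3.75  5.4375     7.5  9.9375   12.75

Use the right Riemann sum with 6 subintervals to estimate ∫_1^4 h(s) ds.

20.90625

Δs = 0.5.
Sum = 0.5·[2.4375 + 3.75 + 5.4375 + 7.5 + 9.9375 + 12.75] = 20.90625.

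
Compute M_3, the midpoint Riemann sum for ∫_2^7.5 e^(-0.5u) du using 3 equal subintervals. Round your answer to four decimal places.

Δu = (7.5 − 2)/3 = 11/6.
Midpoints: 35/12, 4.75, 79/12.
f(35/12) ≈ 0.2326, f(4.75) ≈ 0.0930, f(79/12) ≈ 0.0372.
Sum = Δu · [f(35/12) + f(4.75) + f(79/12)].
Sum ≈ 0.6652.

0.6652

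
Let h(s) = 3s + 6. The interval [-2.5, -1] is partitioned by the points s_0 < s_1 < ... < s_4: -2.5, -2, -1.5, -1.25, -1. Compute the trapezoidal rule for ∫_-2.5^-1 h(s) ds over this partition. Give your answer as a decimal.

1.125

Subinterval widths: 0.5, 0.5, 0.25, 0.25.
h(-2.5) = -1.5, h(-2) = 0, h(-1.5) = 1.5, h(-1.25) = 2.25, h(-1) = 3.
On each subinterval the trapezoid contributes (Δs_i/2)·[h(s_{i-1}) + h(s_i)].
Sum = 1.125.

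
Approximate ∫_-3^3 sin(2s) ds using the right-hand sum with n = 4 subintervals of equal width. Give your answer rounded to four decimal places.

-0.4191

Δs = (3 − (-3))/4 = 1.5.
Right endpoints: -1.5, 0, 1.5, 3.
f(-1.5) ≈ -0.1411, f(0) ≈ 0.0000, f(1.5) ≈ 0.1411, f(3) ≈ -0.2794.
Sum = Δs · [f(-1.5) + f(0) + f(1.5) + f(3)].
Sum ≈ -0.4191.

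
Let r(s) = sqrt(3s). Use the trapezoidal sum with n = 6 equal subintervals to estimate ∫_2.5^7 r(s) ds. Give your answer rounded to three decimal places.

16.811

Δs = (7 − 2.5)/6 = 0.75.
r(2.5) ≈ 2.739, r(3.25) ≈ 3.122, r(4) ≈ 3.464, r(4.75) ≈ 3.775, r(5.5) ≈ 4.062, r(6.25) ≈ 4.330, r(7) ≈ 4.583.
T_6 = (Δs/2)·[r(s_0) + 2r(s_1) + ... + 2r(s_{5}) + r(s_6)].
Sum ≈ 16.811.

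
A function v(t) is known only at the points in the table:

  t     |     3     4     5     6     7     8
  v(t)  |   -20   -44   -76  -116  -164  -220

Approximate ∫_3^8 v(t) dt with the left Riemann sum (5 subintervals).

Δt = 1.
Sum = 1·[(-20) + (-44) + (-76) + (-116) + (-164)] = -420.

-420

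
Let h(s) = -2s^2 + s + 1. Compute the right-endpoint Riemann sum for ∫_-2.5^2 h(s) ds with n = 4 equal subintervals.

-9.2109375

Δs = (2 − (-2.5))/4 = 1.125.
Right endpoints: -1.375, -0.25, 0.875, 2.
h(-1.375) = -4.15625, h(-0.25) = 0.625, h(0.875) = 0.34375, h(2) = -5.
Sum = Δs · [h(-1.375) + h(-0.25) + h(0.875) + h(2)].
Sum = -9.2109375.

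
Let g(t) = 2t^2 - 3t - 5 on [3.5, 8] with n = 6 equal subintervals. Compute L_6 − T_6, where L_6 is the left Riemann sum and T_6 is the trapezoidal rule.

L_6 = 179.71875.
T_6 = 213.46875.
L_6 − T_6 = -33.75.

-33.75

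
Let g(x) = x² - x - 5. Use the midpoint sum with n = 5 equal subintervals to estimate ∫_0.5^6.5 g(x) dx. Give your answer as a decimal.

39.78

Δx = (6.5 − 0.5)/5 = 1.2.
Midpoints: 1.1, 2.3, 3.5, 4.7, 5.9.
g(1.1) = -4.89, g(2.3) = -2.01, g(3.5) = 3.75, g(4.7) = 12.39, g(5.9) = 23.91.
Sum = Δx · [g(1.1) + g(2.3) + g(3.5) + g(4.7) + g(5.9)].
Sum = 39.78.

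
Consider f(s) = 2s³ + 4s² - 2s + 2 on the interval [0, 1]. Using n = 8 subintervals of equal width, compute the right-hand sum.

3.1015625

Δs = (1 − 0)/8 = 0.125.
Right endpoints: 0.125, 0.25, 0.375, 0.5, 0.625, 0.75, 0.875, 1.
f(0.125) = 1.81640625, f(0.25) = 1.78125, f(0.375) = 1.91796875, f(0.5) = 2.25, f(0.625) = 2.80078125, f(0.75) = 3.59375, f(0.875) = 4.65234375, f(1) = 6.
Sum = Δs · [f(0.125) + f(0.25) + f(0.375) + ...].
Sum = 3.1015625.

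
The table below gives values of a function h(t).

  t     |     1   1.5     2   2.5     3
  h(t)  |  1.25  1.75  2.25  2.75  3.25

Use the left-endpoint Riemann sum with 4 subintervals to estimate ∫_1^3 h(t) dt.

Δt = 0.5.
Sum = 0.5·[1.25 + 1.75 + 2.25 + 2.75] = 4.

4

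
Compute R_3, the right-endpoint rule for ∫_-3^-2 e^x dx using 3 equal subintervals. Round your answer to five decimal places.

0.10060

Δx = (-2 − (-3))/3 = 1/3.
Right endpoints: -8/3, -7/3, -2.
f(-8/3) ≈ 0.06948, f(-7/3) ≈ 0.09697, f(-2) ≈ 0.13534.
Sum = Δx · [f(-8/3) + f(-7/3) + f(-2)].
Sum ≈ 0.10060.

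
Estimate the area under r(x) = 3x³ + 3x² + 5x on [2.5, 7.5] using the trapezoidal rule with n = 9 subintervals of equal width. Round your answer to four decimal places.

2887.3457

Δx = (7.5 − 2.5)/9 = 5/9.
r(2.5) = 78.125, r(55/18) = 250525/1944, r(65/18) = 385775/1944, r(25/6) = 20875/72, r(85/18) = 790075/1944, r(95/18) = 1071125/1944, r(35/6) = 52325/72, r(115/18) = 1821025/1944, r(125/18) = 2301875/1944, r(7.5) = 1471.875.
T_9 = (Δx/2)·[r(x_0) + 2r(x_1) + ... + 2r(x_{8}) + r(x_9)].
Sum ≈ 2887.3457.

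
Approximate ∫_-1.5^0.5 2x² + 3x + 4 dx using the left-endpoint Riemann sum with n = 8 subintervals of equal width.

7.125

Δx = (0.5 − (-1.5))/8 = 0.25.
Left endpoints: -1.5, -1.25, -1, -0.75, -0.5, -0.25, 0, 0.25.
f(-1.5) = 4, f(-1.25) = 3.375, f(-1) = 3, f(-0.75) = 2.875, f(-0.5) = 3, f(-0.25) = 3.375, f(0) = 4, f(0.25) = 4.875.
Sum = Δx · [f(-1.5) + f(-1.25) + f(-1) + ...].
Sum = 7.125.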